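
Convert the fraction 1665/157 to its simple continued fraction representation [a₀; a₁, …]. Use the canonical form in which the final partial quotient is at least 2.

[10; 1, 1, 1, 1, 7, 4]

Run the Euclidean algorithm, recording each quotient:
1665 ÷ 157 → quotient 10, remainder 95
157 ÷ 95 → quotient 1, remainder 62
95 ÷ 62 → quotient 1, remainder 33
62 ÷ 33 → quotient 1, remainder 29
33 ÷ 29 → quotient 1, remainder 4
29 ÷ 4 → quotient 7, remainder 1
4 ÷ 1 → quotient 4, remainder 0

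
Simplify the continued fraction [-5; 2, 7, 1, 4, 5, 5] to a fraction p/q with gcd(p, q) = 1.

-10161/2243

Build up convergents one term at a time:
a_0 = -5: -5/1
a_1 = 2: -9/2
a_2 = 7: -68/15
a_3 = 1: -77/17
a_4 = 4: -376/83
a_5 = 5: -1957/432
a_6 = 5: -10161/2243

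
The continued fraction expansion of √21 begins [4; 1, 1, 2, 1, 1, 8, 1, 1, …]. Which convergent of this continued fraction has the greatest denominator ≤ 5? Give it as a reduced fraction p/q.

23/5

a_0 = 4: 4/1  (≤ bound)
a_1 = 1: 5/1  (≤ bound)
a_2 = 1: 9/2  (≤ bound)
a_3 = 2: 23/5  (≤ bound)
a_4 = 1: 32/7  (> 5, stop)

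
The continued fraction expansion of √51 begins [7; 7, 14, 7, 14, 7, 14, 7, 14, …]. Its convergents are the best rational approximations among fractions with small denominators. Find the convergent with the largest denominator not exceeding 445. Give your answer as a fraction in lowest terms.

707/99

a_0 = 7: 7/1  (≤ bound)
a_1 = 7: 50/7  (≤ bound)
a_2 = 14: 707/99  (≤ bound)
a_3 = 7: 4999/700  (> 445, stop)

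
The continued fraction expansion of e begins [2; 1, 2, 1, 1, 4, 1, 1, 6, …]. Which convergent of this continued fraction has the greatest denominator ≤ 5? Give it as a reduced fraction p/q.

a_0 = 2: 2/1  (≤ bound)
a_1 = 1: 3/1  (≤ bound)
a_2 = 2: 8/3  (≤ bound)
a_3 = 1: 11/4  (≤ bound)
a_4 = 1: 19/7  (> 5, stop)

11/4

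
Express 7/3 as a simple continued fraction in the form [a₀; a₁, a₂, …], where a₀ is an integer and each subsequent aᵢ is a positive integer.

[2; 3]

Repeatedly divide and take the remainder:
7 ÷ 3 → quotient 2, remainder 1
3 ÷ 1 → quotient 3, remainder 0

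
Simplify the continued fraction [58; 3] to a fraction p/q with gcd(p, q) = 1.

Collapse the nested fraction from the inside out:
Start with 3.
58 + 1/(3/1) = 58 + 1/3 = 175/3

175/3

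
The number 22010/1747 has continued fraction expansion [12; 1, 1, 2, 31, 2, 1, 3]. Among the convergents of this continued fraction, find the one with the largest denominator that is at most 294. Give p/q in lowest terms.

1978/157

a_0 = 12: 12/1  (≤ bound)
a_1 = 1: 13/1  (≤ bound)
a_2 = 1: 25/2  (≤ bound)
a_3 = 2: 63/5  (≤ bound)
a_4 = 31: 1978/157  (≤ bound)
a_5 = 2: 4019/319  (> 294, stop)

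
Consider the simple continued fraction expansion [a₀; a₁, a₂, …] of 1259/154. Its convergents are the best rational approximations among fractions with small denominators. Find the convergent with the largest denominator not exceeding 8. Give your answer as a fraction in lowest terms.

a_0 = 8: 8/1  (≤ bound)
a_1 = 5: 41/5  (≤ bound)
a_2 = 1: 49/6  (≤ bound)
a_3 = 2: 139/17  (> 8, stop)

49/6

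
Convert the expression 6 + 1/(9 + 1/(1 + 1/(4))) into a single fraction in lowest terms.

299/49

Starting at the tail and folding back:
Start with 4.
1 + 1/(4/1) = 1 + 1/4 = 5/4
9 + 1/(5/4) = 9 + 4/5 = 49/5
6 + 1/(49/5) = 6 + 5/49 = 299/49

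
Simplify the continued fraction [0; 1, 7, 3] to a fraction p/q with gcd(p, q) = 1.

a_0 = 0: 0/1
a_1 = 1: 1/1
a_2 = 7: 7/8
a_3 = 3: 22/25

22/25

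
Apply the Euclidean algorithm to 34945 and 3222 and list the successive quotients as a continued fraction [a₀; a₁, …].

[10; 1, 5, 2, 14, 8, 2]

⌊34945/3222⌋ = 10, remainder 2725
⌊3222/2725⌋ = 1, remainder 497
⌊2725/497⌋ = 5, remainder 240
⌊497/240⌋ = 2, remainder 17
⌊240/17⌋ = 14, remainder 2
⌊17/2⌋ = 8, remainder 1
⌊2/1⌋ = 2, remainder 0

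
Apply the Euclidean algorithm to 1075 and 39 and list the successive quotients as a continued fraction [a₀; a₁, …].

[27; 1, 1, 3, 2, 2]

⌊1075/39⌋ = 27, remainder 22
⌊39/22⌋ = 1, remainder 17
⌊22/17⌋ = 1, remainder 5
⌊17/5⌋ = 3, remainder 2
⌊5/2⌋ = 2, remainder 1
⌊2/1⌋ = 2, remainder 0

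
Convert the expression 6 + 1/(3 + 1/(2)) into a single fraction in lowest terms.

44/7

Build up convergents one term at a time:
a_0 = 6: 6/1
a_1 = 3: 19/3
a_2 = 2: 44/7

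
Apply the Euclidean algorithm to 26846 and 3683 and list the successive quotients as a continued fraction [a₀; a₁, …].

[7; 3, 2, 5, 2, 14, 3]

26846 = 7·3683 + 1065, so a_0 = 7
3683 = 3·1065 + 488, so a_1 = 3
1065 = 2·488 + 89, so a_2 = 2
488 = 5·89 + 43, so a_3 = 5
89 = 2·43 + 3, so a_4 = 2
43 = 14·3 + 1, so a_5 = 14
3 = 3·1 + 0, so a_6 = 3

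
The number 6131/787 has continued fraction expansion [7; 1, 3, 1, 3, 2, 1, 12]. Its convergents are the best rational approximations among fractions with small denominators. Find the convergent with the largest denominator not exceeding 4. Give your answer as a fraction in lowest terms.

31/4

a_0 = 7: 7/1  (≤ bound)
a_1 = 1: 8/1  (≤ bound)
a_2 = 3: 31/4  (≤ bound)
a_3 = 1: 39/5  (> 4, stop)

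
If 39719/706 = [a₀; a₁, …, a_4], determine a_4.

26

39719 ÷ 706 → quotient 56, remainder 183
706 ÷ 183 → quotient 3, remainder 157
183 ÷ 157 → quotient 1, remainder 26
157 ÷ 26 → quotient 6, remainder 1
26 ÷ 1 → quotient 26, remainder 0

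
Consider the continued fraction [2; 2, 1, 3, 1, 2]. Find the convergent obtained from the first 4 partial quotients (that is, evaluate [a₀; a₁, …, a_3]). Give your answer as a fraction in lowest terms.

26/11

a_0 = 2: 2/1
a_1 = 2: 5/2
a_2 = 1: 7/3
a_3 = 3: 26/11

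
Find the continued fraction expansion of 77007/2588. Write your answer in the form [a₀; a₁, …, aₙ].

[29; 1, 3, 11, 3, 3, 2, 2]

Run the Euclidean algorithm, recording each quotient:
77007 = 29·2588 + 1955, so a_0 = 29
2588 = 1·1955 + 633, so a_1 = 1
1955 = 3·633 + 56, so a_2 = 3
633 = 11·56 + 17, so a_3 = 11
56 = 3·17 + 5, so a_4 = 3
17 = 3·5 + 2, so a_5 = 3
5 = 2·2 + 1, so a_6 = 2
2 = 2·1 + 0, so a_7 = 2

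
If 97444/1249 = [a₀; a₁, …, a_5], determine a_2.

1

97444 ÷ 1249 → quotient 78, remainder 22
1249 ÷ 22 → quotient 56, remainder 17
22 ÷ 17 → quotient 1, remainder 5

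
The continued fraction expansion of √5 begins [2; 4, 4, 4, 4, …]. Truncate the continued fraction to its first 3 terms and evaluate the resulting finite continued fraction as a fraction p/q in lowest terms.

a_0 = 2: 2/1
a_1 = 4: 9/4
a_2 = 4: 38/17

38/17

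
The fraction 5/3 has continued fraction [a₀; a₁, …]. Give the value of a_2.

2

⌊5/3⌋ = 1, remainder 2
⌊3/2⌋ = 1, remainder 1
⌊2/1⌋ = 2, remainder 0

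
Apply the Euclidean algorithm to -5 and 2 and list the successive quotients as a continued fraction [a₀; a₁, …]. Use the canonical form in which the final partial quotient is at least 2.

-5 = -3·2 + 1, so a_0 = -3
2 = 2·1 + 0, so a_1 = 2

[-3; 2]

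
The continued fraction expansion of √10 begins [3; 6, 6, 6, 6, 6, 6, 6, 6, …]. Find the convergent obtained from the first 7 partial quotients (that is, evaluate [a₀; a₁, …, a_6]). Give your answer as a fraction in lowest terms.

168717/53353

a_0 = 3: 3/1
a_1 = 6: 19/6
a_2 = 6: 117/37
a_3 = 6: 721/228
a_4 = 6: 4443/1405
a_5 = 6: 27379/8658
a_6 = 6: 168717/53353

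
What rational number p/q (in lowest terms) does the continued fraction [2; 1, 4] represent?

14/5

Use the convergent recurrence hₖ = aₖ·hₖ₋₁ + hₖ₋₂ (and likewise for the denominators kₖ):
a_0 = 2: 2/1
a_1 = 1: 3/1
a_2 = 4: 14/5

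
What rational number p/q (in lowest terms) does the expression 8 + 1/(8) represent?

65/8

Start with 8.
8 + 1/(8/1) = 8 + 1/8 = 65/8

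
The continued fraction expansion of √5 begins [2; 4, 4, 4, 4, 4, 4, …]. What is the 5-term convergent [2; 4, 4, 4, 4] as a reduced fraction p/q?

Start with 4.
4 + 1/(4/1) = 4 + 1/4 = 17/4
4 + 1/(17/4) = 4 + 4/17 = 72/17
4 + 1/(72/17) = 4 + 17/72 = 305/72
2 + 1/(305/72) = 2 + 72/305 = 682/305

682/305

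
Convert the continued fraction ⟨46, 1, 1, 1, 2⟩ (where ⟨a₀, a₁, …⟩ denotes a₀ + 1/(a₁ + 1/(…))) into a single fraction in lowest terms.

373/8

Starting at the tail and folding back:
Start with 2.
1 + 1/(2/1) = 1 + 1/2 = 3/2
1 + 1/(3/2) = 1 + 2/3 = 5/3
1 + 1/(5/3) = 1 + 3/5 = 8/5
46 + 1/(8/5) = 46 + 5/8 = 373/8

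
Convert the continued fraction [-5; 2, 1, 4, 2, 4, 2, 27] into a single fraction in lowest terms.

-39143/8427

a_0 = -5: -5/1
a_1 = 2: -9/2
a_2 = 1: -14/3
a_3 = 4: -65/14
a_4 = 2: -144/31
a_5 = 4: -641/138
a_6 = 2: -1426/307
a_7 = 27: -39143/8427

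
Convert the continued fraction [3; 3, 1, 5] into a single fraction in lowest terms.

75/23

Work from the innermost term outward:
Start with 5.
1 + 1/(5/1) = 1 + 1/5 = 6/5
3 + 1/(6/5) = 3 + 5/6 = 23/6
3 + 1/(23/6) = 3 + 6/23 = 75/23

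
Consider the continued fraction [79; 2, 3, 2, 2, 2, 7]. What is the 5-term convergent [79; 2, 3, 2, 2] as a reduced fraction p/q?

Start with 2.
2 + 1/(2/1) = 2 + 1/2 = 5/2
3 + 1/(5/2) = 3 + 2/5 = 17/5
2 + 1/(17/5) = 2 + 5/17 = 39/17
79 + 1/(39/17) = 79 + 17/39 = 3098/39

3098/39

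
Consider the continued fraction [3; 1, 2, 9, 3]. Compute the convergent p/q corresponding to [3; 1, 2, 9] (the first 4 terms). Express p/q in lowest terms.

103/28

a_0 = 3: 3/1
a_1 = 1: 4/1
a_2 = 2: 11/3
a_3 = 9: 103/28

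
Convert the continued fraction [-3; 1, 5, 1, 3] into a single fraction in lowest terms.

a_0 = -3: -3/1
a_1 = 1: -2/1
a_2 = 5: -13/6
a_3 = 1: -15/7
a_4 = 3: -58/27

-58/27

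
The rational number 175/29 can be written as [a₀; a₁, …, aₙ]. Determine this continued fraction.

[6; 29]

Repeatedly divide and take the remainder:
175 ÷ 29 → quotient 6, remainder 1
29 ÷ 1 → quotient 29, remainder 0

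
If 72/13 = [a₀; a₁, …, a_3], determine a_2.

Repeatedly divide and take the remainder:
⌊72/13⌋ = 5, remainder 7
⌊13/7⌋ = 1, remainder 6
⌊7/6⌋ = 1, remainder 1

1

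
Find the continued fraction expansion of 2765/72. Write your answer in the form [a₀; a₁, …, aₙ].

[38; 2, 2, 14]

2765 = 38·72 + 29, so a_0 = 38
72 = 2·29 + 14, so a_1 = 2
29 = 2·14 + 1, so a_2 = 2
14 = 14·1 + 0, so a_3 = 14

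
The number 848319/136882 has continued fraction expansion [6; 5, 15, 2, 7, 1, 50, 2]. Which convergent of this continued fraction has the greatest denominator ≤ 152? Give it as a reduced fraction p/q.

List convergents until the denominator exceeds the bound:
a_0 = 6: 6/1  (≤ bound)
a_1 = 5: 31/5  (≤ bound)
a_2 = 15: 471/76  (≤ bound)
a_3 = 2: 973/157  (> 152, stop)

471/76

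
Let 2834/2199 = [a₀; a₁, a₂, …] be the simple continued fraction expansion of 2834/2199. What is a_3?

Repeatedly divide and take the remainder:
2834 ÷ 2199 → quotient 1, remainder 635
2199 ÷ 635 → quotient 3, remainder 294
635 ÷ 294 → quotient 2, remainder 47
294 ÷ 47 → quotient 6, remainder 12

6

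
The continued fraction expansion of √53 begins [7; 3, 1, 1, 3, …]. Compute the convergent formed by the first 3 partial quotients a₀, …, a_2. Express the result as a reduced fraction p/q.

Start with 1.
3 + 1/(1/1) = 3 + 1/1 = 4/1
7 + 1/(4/1) = 7 + 1/4 = 29/4

29/4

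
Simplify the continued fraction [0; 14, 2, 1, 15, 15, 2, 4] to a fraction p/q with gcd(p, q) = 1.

Use the convergent recurrence hₖ = aₖ·hₖ₋₁ + hₖ₋₂ (and likewise for the denominators kₖ):
a_0 = 0: 0/1
a_1 = 14: 1/14
a_2 = 2: 2/29
a_3 = 1: 3/43
a_4 = 15: 47/674
a_5 = 15: 708/10153
a_6 = 2: 1463/20980
a_7 = 4: 6560/94073

6560/94073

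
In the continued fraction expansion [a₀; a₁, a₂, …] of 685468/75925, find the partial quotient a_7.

5

Run the Euclidean algorithm, recording each quotient:
685468 = 9·75925 + 2143, so a_0 = 9
75925 = 35·2143 + 920, so a_1 = 35
2143 = 2·920 + 303, so a_2 = 2
920 = 3·303 + 11, so a_3 = 3
303 = 27·11 + 6, so a_4 = 27
11 = 1·6 + 5, so a_5 = 1
6 = 1·5 + 1, so a_6 = 1
5 = 5·1 + 0, so a_7 = 5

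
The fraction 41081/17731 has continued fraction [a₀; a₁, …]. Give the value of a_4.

3

⌊41081/17731⌋ = 2, remainder 5619
⌊17731/5619⌋ = 3, remainder 874
⌊5619/874⌋ = 6, remainder 375
⌊874/375⌋ = 2, remainder 124
⌊375/124⌋ = 3, remainder 3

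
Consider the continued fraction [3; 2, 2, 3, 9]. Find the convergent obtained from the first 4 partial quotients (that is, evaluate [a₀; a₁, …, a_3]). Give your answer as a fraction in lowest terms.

58/17

Starting at the tail and folding back:
Start with 3.
2 + 1/(3/1) = 2 + 1/3 = 7/3
2 + 1/(7/3) = 2 + 3/7 = 17/7
3 + 1/(17/7) = 3 + 7/17 = 58/17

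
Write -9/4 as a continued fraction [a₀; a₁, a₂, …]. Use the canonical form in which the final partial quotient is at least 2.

-9 ÷ 4 → quotient -3, remainder 3
4 ÷ 3 → quotient 1, remainder 1
3 ÷ 1 → quotient 3, remainder 0

[-3; 1, 3]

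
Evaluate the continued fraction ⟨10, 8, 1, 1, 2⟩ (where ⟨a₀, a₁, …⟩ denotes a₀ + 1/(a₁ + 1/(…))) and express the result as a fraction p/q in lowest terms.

435/43

a_0 = 10: 10/1
a_1 = 8: 81/8
a_2 = 1: 91/9
a_3 = 1: 172/17
a_4 = 2: 435/43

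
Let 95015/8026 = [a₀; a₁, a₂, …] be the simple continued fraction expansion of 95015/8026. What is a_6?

⌊95015/8026⌋ = 11, remainder 6729
⌊8026/6729⌋ = 1, remainder 1297
⌊6729/1297⌋ = 5, remainder 244
⌊1297/244⌋ = 5, remainder 77
⌊244/77⌋ = 3, remainder 13
⌊77/13⌋ = 5, remainder 12
⌊13/12⌋ = 1, remainder 1

1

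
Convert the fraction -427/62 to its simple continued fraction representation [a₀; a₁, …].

[-7; 8, 1, 6]

-427 = -7·62 + 7, so a_0 = -7
62 = 8·7 + 6, so a_1 = 8
7 = 1·6 + 1, so a_2 = 1
6 = 6·1 + 0, so a_3 = 6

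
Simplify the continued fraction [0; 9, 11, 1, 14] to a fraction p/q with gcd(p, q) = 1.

Starting at the tail and folding back:
Start with 14.
1 + 1/(14/1) = 1 + 1/14 = 15/14
11 + 1/(15/14) = 11 + 14/15 = 179/15
9 + 1/(179/15) = 9 + 15/179 = 1626/179
0 + 1/(1626/179) = 0 + 179/1626 = 179/1626

179/1626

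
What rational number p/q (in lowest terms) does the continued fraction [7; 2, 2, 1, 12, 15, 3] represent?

30562/4115

Compute successive convergents:
a_0 = 7: 7/1
a_1 = 2: 15/2
a_2 = 2: 37/5
a_3 = 1: 52/7
a_4 = 12: 661/89
a_5 = 15: 9967/1342
a_6 = 3: 30562/4115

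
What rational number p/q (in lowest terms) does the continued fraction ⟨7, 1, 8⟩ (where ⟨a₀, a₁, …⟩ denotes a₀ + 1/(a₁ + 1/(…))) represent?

Start with 8.
1 + 1/(8/1) = 1 + 1/8 = 9/8
7 + 1/(9/8) = 7 + 8/9 = 71/9

71/9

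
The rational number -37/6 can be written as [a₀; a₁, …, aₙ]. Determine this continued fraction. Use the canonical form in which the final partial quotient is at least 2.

Apply division with remainder until the remainder is 0:
-37 ÷ 6 → quotient -7, remainder 5
6 ÷ 5 → quotient 1, remainder 1
5 ÷ 1 → quotient 5, remainder 0

[-7; 1, 5]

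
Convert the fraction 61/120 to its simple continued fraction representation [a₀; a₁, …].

[0; 1, 1, 29, 2]

Run the Euclidean algorithm, recording each quotient:
61 = 0·120 + 61, so a_0 = 0
120 = 1·61 + 59, so a_1 = 1
61 = 1·59 + 2, so a_2 = 1
59 = 29·2 + 1, so a_3 = 29
2 = 2·1 + 0, so a_4 = 2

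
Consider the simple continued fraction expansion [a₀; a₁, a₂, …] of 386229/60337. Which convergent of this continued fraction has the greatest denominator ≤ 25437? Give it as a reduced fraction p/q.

38516/6017

a_0 = 6: 6/1  (≤ bound)
a_1 = 2: 13/2  (≤ bound)
a_2 = 2: 32/5  (≤ bound)
a_3 = 33: 1069/167  (≤ bound)
a_4 = 36: 38516/6017  (≤ bound)
a_5 = 10: 386229/60337  (> 25437, stop)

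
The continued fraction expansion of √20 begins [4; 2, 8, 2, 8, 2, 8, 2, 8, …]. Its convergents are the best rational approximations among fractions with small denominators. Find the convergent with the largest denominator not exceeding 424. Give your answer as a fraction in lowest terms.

a_0 = 4: 4/1  (≤ bound)
a_1 = 2: 9/2  (≤ bound)
a_2 = 8: 76/17  (≤ bound)
a_3 = 2: 161/36  (≤ bound)
a_4 = 8: 1364/305  (≤ bound)
a_5 = 2: 2889/646  (> 424, stop)

1364/305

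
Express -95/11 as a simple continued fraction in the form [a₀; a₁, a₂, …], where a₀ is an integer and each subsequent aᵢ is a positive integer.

-95 = -9·11 + 4, so a_0 = -9
11 = 2·4 + 3, so a_1 = 2
4 = 1·3 + 1, so a_2 = 1
3 = 3·1 + 0, so a_3 = 3

[-9; 2, 1, 3]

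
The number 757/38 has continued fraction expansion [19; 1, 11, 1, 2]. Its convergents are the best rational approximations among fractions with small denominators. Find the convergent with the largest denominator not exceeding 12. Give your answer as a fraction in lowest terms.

a_0 = 19: 19/1  (≤ bound)
a_1 = 1: 20/1  (≤ bound)
a_2 = 11: 239/12  (≤ bound)
a_3 = 1: 259/13  (> 12, stop)

239/12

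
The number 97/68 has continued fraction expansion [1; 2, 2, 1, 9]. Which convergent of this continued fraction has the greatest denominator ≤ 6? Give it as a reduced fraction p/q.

7/5

a_0 = 1: 1/1  (≤ bound)
a_1 = 2: 3/2  (≤ bound)
a_2 = 2: 7/5  (≤ bound)
a_3 = 1: 10/7  (> 6, stop)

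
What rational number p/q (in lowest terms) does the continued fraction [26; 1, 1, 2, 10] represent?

1383/52

a_0 = 26: 26/1
a_1 = 1: 27/1
a_2 = 1: 53/2
a_3 = 2: 133/5
a_4 = 10: 1383/52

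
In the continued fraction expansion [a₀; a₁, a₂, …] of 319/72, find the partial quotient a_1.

319 ÷ 72 → quotient 4, remainder 31
72 ÷ 31 → quotient 2, remainder 10

2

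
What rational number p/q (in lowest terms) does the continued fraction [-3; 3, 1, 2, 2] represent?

-71/26

a_0 = -3: -3/1
a_1 = 3: -8/3
a_2 = 1: -11/4
a_3 = 2: -30/11
a_4 = 2: -71/26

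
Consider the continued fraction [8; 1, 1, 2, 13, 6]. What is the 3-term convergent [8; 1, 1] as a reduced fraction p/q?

Start with 1.
1 + 1/(1/1) = 1 + 1/1 = 2/1
8 + 1/(2/1) = 8 + 1/2 = 17/2

17/2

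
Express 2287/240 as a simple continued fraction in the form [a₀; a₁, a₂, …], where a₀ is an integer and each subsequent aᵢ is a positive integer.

[9; 1, 1, 8, 14]

2287 ÷ 240 → quotient 9, remainder 127
240 ÷ 127 → quotient 1, remainder 113
127 ÷ 113 → quotient 1, remainder 14
113 ÷ 14 → quotient 8, remainder 1
14 ÷ 1 → quotient 14, remainder 0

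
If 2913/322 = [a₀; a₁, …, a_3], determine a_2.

2

Repeatedly divide and take the remainder:
2913 = 9·322 + 15, so a_0 = 9
322 = 21·15 + 7, so a_1 = 21
15 = 2·7 + 1, so a_2 = 2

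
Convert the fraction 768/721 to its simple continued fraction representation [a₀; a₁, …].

Apply division with remainder until the remainder is 0:
768 = 1·721 + 47, so a_0 = 1
721 = 15·47 + 16, so a_1 = 15
47 = 2·16 + 15, so a_2 = 2
16 = 1·15 + 1, so a_3 = 1
15 = 15·1 + 0, so a_4 = 15

[1; 15, 2, 1, 15]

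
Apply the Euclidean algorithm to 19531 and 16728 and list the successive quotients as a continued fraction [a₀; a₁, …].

19531 = 1·16728 + 2803, so a_0 = 1
16728 = 5·2803 + 2713, so a_1 = 5
2803 = 1·2713 + 90, so a_2 = 1
2713 = 30·90 + 13, so a_3 = 30
90 = 6·13 + 12, so a_4 = 6
13 = 1·12 + 1, so a_5 = 1
12 = 12·1 + 0, so a_6 = 12

[1; 5, 1, 30, 6, 1, 12]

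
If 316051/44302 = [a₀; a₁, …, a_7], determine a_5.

Repeatedly divide and take the remainder:
316051 ÷ 44302 → quotient 7, remainder 5937
44302 ÷ 5937 → quotient 7, remainder 2743
5937 ÷ 2743 → quotient 2, remainder 451
2743 ÷ 451 → quotient 6, remainder 37
451 ÷ 37 → quotient 12, remainder 7
37 ÷ 7 → quotient 5, remainder 2

5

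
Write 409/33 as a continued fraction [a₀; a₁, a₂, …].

[12; 2, 1, 1, 6]

⌊409/33⌋ = 12, remainder 13
⌊33/13⌋ = 2, remainder 7
⌊13/7⌋ = 1, remainder 6
⌊7/6⌋ = 1, remainder 1
⌊6/1⌋ = 6, remainder 0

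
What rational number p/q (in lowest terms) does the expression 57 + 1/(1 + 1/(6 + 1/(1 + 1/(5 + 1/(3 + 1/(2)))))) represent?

Start with 2.
3 + 1/(2/1) = 3 + 1/2 = 7/2
5 + 1/(7/2) = 5 + 2/7 = 37/7
1 + 1/(37/7) = 1 + 7/37 = 44/37
6 + 1/(44/37) = 6 + 37/44 = 301/44
1 + 1/(301/44) = 1 + 44/301 = 345/301
57 + 1/(345/301) = 57 + 301/345 = 19966/345

19966/345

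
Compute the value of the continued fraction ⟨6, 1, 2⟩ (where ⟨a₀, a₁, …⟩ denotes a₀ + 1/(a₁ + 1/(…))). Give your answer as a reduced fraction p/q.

Starting at the tail and folding back:
Start with 2.
1 + 1/(2/1) = 1 + 1/2 = 3/2
6 + 1/(3/2) = 6 + 2/3 = 20/3

20/3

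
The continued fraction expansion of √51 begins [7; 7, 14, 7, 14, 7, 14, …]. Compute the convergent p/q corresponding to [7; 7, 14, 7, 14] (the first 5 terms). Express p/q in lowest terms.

Collapse the nested fraction from the inside out:
Start with 14.
7 + 1/(14/1) = 7 + 1/14 = 99/14
14 + 1/(99/14) = 14 + 14/99 = 1400/99
7 + 1/(1400/99) = 7 + 99/1400 = 9899/1400
7 + 1/(9899/1400) = 7 + 1400/9899 = 70693/9899

70693/9899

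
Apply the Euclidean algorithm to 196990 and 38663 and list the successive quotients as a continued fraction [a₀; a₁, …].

196990 ÷ 38663 → quotient 5, remainder 3675
38663 ÷ 3675 → quotient 10, remainder 1913
3675 ÷ 1913 → quotient 1, remainder 1762
1913 ÷ 1762 → quotient 1, remainder 151
1762 ÷ 151 → quotient 11, remainder 101
151 ÷ 101 → quotient 1, remainder 50
101 ÷ 50 → quotient 2, remainder 1
50 ÷ 1 → quotient 50, remainder 0

[5; 10, 1, 1, 11, 1, 2, 50]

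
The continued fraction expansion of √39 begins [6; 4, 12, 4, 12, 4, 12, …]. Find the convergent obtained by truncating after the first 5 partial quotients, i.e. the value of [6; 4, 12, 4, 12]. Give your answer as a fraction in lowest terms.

Build up convergents one term at a time:
a_0 = 6: 6/1
a_1 = 4: 25/4
a_2 = 12: 306/49
a_3 = 4: 1249/200
a_4 = 12: 15294/2449

15294/2449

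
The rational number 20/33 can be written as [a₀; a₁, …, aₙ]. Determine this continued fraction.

[0; 1, 1, 1, 1, 6]

Run the Euclidean algorithm, recording each quotient:
20 = 0·33 + 20, so a_0 = 0
33 = 1·20 + 13, so a_1 = 1
20 = 1·13 + 7, so a_2 = 1
13 = 1·7 + 6, so a_3 = 1
7 = 1·6 + 1, so a_4 = 1
6 = 6·1 + 0, so a_5 = 6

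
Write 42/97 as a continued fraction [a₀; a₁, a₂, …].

42 ÷ 97 → quotient 0, remainder 42
97 ÷ 42 → quotient 2, remainder 13
42 ÷ 13 → quotient 3, remainder 3
13 ÷ 3 → quotient 4, remainder 1
3 ÷ 1 → quotient 3, remainder 0

[0; 2, 3, 4, 3]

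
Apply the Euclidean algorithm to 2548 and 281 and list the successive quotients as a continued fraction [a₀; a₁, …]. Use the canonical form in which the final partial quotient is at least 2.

[9; 14, 1, 3, 1, 3]

2548 ÷ 281 → quotient 9, remainder 19
281 ÷ 19 → quotient 14, remainder 15
19 ÷ 15 → quotient 1, remainder 4
15 ÷ 4 → quotient 3, remainder 3
4 ÷ 3 → quotient 1, remainder 1
3 ÷ 1 → quotient 3, remainder 0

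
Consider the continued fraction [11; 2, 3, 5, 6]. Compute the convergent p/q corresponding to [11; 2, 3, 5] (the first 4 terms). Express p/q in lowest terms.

a_0 = 11: 11/1
a_1 = 2: 23/2
a_2 = 3: 80/7
a_3 = 5: 423/37

423/37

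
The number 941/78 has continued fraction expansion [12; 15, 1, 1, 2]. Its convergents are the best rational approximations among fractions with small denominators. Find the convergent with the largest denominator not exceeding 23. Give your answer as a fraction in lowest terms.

List convergents until the denominator exceeds the bound:
a_0 = 12: 12/1  (≤ bound)
a_1 = 15: 181/15  (≤ bound)
a_2 = 1: 193/16  (≤ bound)
a_3 = 1: 374/31  (> 23, stop)

193/16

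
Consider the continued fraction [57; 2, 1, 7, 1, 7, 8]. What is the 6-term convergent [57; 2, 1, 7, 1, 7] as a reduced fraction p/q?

Use the convergent recurrence hₖ = aₖ·hₖ₋₁ + hₖ₋₂ (and likewise for the denominators kₖ):
a_0 = 57: 57/1
a_1 = 2: 115/2
a_2 = 1: 172/3
a_3 = 7: 1319/23
a_4 = 1: 1491/26
a_5 = 7: 11756/205

11756/205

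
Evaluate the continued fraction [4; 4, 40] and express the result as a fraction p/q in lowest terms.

684/161

a_0 = 4: 4/1
a_1 = 4: 17/4
a_2 = 40: 684/161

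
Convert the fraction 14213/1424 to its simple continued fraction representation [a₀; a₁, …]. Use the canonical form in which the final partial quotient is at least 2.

[9; 1, 51, 1, 2, 1, 6]

Repeatedly divide and take the remainder:
14213 = 9·1424 + 1397, so a_0 = 9
1424 = 1·1397 + 27, so a_1 = 1
1397 = 51·27 + 20, so a_2 = 51
27 = 1·20 + 7, so a_3 = 1
20 = 2·7 + 6, so a_4 = 2
7 = 1·6 + 1, so a_5 = 1
6 = 6·1 + 0, so a_6 = 6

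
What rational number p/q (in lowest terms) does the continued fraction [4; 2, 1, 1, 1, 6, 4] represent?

963/220

Start with 4.
6 + 1/(4/1) = 6 + 1/4 = 25/4
1 + 1/(25/4) = 1 + 4/25 = 29/25
1 + 1/(29/25) = 1 + 25/29 = 54/29
1 + 1/(54/29) = 1 + 29/54 = 83/54
2 + 1/(83/54) = 2 + 54/83 = 220/83
4 + 1/(220/83) = 4 + 83/220 = 963/220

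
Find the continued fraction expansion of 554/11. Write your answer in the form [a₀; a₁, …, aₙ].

554 = 50·11 + 4, so a_0 = 50
11 = 2·4 + 3, so a_1 = 2
4 = 1·3 + 1, so a_2 = 1
3 = 3·1 + 0, so a_3 = 3

[50; 2, 1, 3]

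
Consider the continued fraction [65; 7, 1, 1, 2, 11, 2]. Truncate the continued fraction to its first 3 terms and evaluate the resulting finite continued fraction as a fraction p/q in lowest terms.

521/8

Use the convergent recurrence hₖ = aₖ·hₖ₋₁ + hₖ₋₂ (and likewise for the denominators kₖ):
a_0 = 65: 65/1
a_1 = 7: 456/7
a_2 = 1: 521/8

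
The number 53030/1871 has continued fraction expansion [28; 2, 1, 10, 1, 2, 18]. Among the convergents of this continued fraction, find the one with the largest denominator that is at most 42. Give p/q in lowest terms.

a_0 = 28: 28/1  (≤ bound)
a_1 = 2: 57/2  (≤ bound)
a_2 = 1: 85/3  (≤ bound)
a_3 = 10: 907/32  (≤ bound)
a_4 = 1: 992/35  (≤ bound)
a_5 = 2: 2891/102  (> 42, stop)

992/35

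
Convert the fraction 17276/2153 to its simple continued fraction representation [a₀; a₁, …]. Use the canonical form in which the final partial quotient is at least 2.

⌊17276/2153⌋ = 8, remainder 52
⌊2153/52⌋ = 41, remainder 21
⌊52/21⌋ = 2, remainder 10
⌊21/10⌋ = 2, remainder 1
⌊10/1⌋ = 10, remainder 0

[8; 41, 2, 2, 10]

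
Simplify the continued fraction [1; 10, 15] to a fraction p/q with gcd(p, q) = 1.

a_0 = 1: 1/1
a_1 = 10: 11/10
a_2 = 15: 166/151

166/151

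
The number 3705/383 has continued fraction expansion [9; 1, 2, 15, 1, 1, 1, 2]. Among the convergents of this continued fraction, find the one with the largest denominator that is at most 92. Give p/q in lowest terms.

474/49

List convergents until the denominator exceeds the bound:
a_0 = 9: 9/1  (≤ bound)
a_1 = 1: 10/1  (≤ bound)
a_2 = 2: 29/3  (≤ bound)
a_3 = 15: 445/46  (≤ bound)
a_4 = 1: 474/49  (≤ bound)
a_5 = 1: 919/95  (> 92, stop)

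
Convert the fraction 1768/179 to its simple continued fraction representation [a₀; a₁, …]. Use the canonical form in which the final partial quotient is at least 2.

[9; 1, 7, 7, 3]

1768 = 9·179 + 157, so a_0 = 9
179 = 1·157 + 22, so a_1 = 1
157 = 7·22 + 3, so a_2 = 7
22 = 7·3 + 1, so a_3 = 7
3 = 3·1 + 0, so a_4 = 3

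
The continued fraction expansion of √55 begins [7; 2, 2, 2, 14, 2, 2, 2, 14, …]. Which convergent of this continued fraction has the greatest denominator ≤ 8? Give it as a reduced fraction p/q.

37/5

a_0 = 7: 7/1  (≤ bound)
a_1 = 2: 15/2  (≤ bound)
a_2 = 2: 37/5  (≤ bound)
a_3 = 2: 89/12  (> 8, stop)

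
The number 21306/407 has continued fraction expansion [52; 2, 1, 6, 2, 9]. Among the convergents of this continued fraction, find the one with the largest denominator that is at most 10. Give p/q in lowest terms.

List convergents until the denominator exceeds the bound:
a_0 = 52: 52/1  (≤ bound)
a_1 = 2: 105/2  (≤ bound)
a_2 = 1: 157/3  (≤ bound)
a_3 = 6: 1047/20  (> 10, stop)

157/3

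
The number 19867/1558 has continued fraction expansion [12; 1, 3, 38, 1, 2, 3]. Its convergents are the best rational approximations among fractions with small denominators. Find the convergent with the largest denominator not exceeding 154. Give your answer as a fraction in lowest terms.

1951/153

List convergents until the denominator exceeds the bound:
a_0 = 12: 12/1  (≤ bound)
a_1 = 1: 13/1  (≤ bound)
a_2 = 3: 51/4  (≤ bound)
a_3 = 38: 1951/153  (≤ bound)
a_4 = 1: 2002/157  (> 154, stop)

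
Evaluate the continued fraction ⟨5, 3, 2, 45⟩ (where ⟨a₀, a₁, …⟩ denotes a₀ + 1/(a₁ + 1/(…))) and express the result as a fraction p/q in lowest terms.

1681/318

a_0 = 5: 5/1
a_1 = 3: 16/3
a_2 = 2: 37/7
a_3 = 45: 1681/318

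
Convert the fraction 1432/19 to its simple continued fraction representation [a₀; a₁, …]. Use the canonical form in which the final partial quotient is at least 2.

1432 = 75·19 + 7, so a_0 = 75
19 = 2·7 + 5, so a_1 = 2
7 = 1·5 + 2, so a_2 = 1
5 = 2·2 + 1, so a_3 = 2
2 = 2·1 + 0, so a_4 = 2

[75; 2, 1, 2, 2]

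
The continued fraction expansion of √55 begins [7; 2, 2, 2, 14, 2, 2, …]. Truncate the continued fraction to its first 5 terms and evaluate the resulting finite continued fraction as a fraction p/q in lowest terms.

Start with 14.
2 + 1/(14/1) = 2 + 1/14 = 29/14
2 + 1/(29/14) = 2 + 14/29 = 72/29
2 + 1/(72/29) = 2 + 29/72 = 173/72
7 + 1/(173/72) = 7 + 72/173 = 1283/173

1283/173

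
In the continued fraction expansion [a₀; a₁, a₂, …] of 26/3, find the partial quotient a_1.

26 ÷ 3 → quotient 8, remainder 2
3 ÷ 2 → quotient 1, remainder 1

1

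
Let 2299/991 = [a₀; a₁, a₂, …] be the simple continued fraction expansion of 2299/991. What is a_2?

2299 = 2·991 + 317, so a_0 = 2
991 = 3·317 + 40, so a_1 = 3
317 = 7·40 + 37, so a_2 = 7

7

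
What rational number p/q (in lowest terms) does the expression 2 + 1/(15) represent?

Collapse the nested fraction from the inside out:
Start with 15.
2 + 1/(15/1) = 2 + 1/15 = 31/15

31/15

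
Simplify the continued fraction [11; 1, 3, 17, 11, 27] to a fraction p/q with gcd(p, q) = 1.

a_0 = 11: 11/1
a_1 = 1: 12/1
a_2 = 3: 47/4
a_3 = 17: 811/69
a_4 = 11: 8968/763
a_5 = 27: 242947/20670

242947/20670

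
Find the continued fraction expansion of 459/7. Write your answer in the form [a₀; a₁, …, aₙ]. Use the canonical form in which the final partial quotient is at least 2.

459 = 65·7 + 4, so a_0 = 65
7 = 1·4 + 3, so a_1 = 1
4 = 1·3 + 1, so a_2 = 1
3 = 3·1 + 0, so a_3 = 3

[65; 1, 1, 3]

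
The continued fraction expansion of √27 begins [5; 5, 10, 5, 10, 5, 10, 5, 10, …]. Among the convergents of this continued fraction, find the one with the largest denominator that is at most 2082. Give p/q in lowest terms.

1351/260

a_0 = 5: 5/1  (≤ bound)
a_1 = 5: 26/5  (≤ bound)
a_2 = 10: 265/51  (≤ bound)
a_3 = 5: 1351/260  (≤ bound)
a_4 = 10: 13775/2651  (> 2082, stop)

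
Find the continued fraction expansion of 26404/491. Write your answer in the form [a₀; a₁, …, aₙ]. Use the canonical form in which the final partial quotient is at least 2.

[53; 1, 3, 2, 6, 2, 1, 2]

⌊26404/491⌋ = 53, remainder 381
⌊491/381⌋ = 1, remainder 110
⌊381/110⌋ = 3, remainder 51
⌊110/51⌋ = 2, remainder 8
⌊51/8⌋ = 6, remainder 3
⌊8/3⌋ = 2, remainder 2
⌊3/2⌋ = 1, remainder 1
⌊2/1⌋ = 2, remainder 0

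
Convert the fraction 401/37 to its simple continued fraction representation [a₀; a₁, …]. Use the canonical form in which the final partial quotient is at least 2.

[10; 1, 5, 6]

Apply division with remainder until the remainder is 0:
⌊401/37⌋ = 10, remainder 31
⌊37/31⌋ = 1, remainder 6
⌊31/6⌋ = 5, remainder 1
⌊6/1⌋ = 6, remainder 0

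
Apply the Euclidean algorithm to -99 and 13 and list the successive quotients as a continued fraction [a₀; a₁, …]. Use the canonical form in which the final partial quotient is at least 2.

⌊-99/13⌋ = -8, remainder 5
⌊13/5⌋ = 2, remainder 3
⌊5/3⌋ = 1, remainder 2
⌊3/2⌋ = 1, remainder 1
⌊2/1⌋ = 2, remainder 0

[-8; 2, 1, 1, 2]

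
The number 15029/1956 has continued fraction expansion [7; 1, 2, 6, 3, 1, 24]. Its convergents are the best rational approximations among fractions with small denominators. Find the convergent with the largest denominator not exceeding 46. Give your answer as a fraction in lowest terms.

a_0 = 7: 7/1  (≤ bound)
a_1 = 1: 8/1  (≤ bound)
a_2 = 2: 23/3  (≤ bound)
a_3 = 6: 146/19  (≤ bound)
a_4 = 3: 461/60  (> 46, stop)

146/19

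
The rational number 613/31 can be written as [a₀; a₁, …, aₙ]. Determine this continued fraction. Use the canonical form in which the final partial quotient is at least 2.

613 ÷ 31 → quotient 19, remainder 24
31 ÷ 24 → quotient 1, remainder 7
24 ÷ 7 → quotient 3, remainder 3
7 ÷ 3 → quotient 2, remainder 1
3 ÷ 1 → quotient 3, remainder 0

[19; 1, 3, 2, 3]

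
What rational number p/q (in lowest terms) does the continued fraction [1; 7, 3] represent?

25/22

Starting at the tail and folding back:
Start with 3.
7 + 1/(3/1) = 7 + 1/3 = 22/3
1 + 1/(22/3) = 1 + 3/22 = 25/22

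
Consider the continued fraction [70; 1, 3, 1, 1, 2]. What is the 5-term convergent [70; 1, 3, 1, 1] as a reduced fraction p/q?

637/9

Starting at the tail and folding back:
Start with 1.
1 + 1/(1/1) = 1 + 1/1 = 2/1
3 + 1/(2/1) = 3 + 1/2 = 7/2
1 + 1/(7/2) = 1 + 2/7 = 9/7
70 + 1/(9/7) = 70 + 7/9 = 637/9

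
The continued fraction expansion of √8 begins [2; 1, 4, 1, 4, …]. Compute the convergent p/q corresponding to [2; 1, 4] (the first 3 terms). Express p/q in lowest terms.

Start with 4.
1 + 1/(4/1) = 1 + 1/4 = 5/4
2 + 1/(5/4) = 2 + 4/5 = 14/5

14/5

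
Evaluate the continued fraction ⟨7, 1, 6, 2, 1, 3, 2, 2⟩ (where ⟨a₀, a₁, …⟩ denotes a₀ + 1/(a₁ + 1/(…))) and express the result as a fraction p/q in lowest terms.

Starting at the tail and folding back:
Start with 2.
2 + 1/(2/1) = 2 + 1/2 = 5/2
3 + 1/(5/2) = 3 + 2/5 = 17/5
1 + 1/(17/5) = 1 + 5/17 = 22/17
2 + 1/(22/17) = 2 + 17/22 = 61/22
6 + 1/(61/22) = 6 + 22/61 = 388/61
1 + 1/(388/61) = 1 + 61/388 = 449/388
7 + 1/(449/388) = 7 + 388/449 = 3531/449

3531/449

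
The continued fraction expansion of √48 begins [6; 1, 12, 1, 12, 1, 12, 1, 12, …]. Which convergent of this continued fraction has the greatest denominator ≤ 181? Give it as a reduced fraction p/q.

1254/181

List convergents until the denominator exceeds the bound:
a_0 = 6: 6/1  (≤ bound)
a_1 = 1: 7/1  (≤ bound)
a_2 = 12: 90/13  (≤ bound)
a_3 = 1: 97/14  (≤ bound)
a_4 = 12: 1254/181  (≤ bound)
a_5 = 1: 1351/195  (> 181, stop)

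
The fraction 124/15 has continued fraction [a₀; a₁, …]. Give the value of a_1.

⌊124/15⌋ = 8, remainder 4
⌊15/4⌋ = 3, remainder 3

3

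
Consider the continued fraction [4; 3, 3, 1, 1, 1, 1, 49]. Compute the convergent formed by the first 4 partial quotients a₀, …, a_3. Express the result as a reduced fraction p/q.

Work from the innermost term outward:
Start with 1.
3 + 1/(1/1) = 3 + 1/1 = 4/1
3 + 1/(4/1) = 3 + 1/4 = 13/4
4 + 1/(13/4) = 4 + 4/13 = 56/13

56/13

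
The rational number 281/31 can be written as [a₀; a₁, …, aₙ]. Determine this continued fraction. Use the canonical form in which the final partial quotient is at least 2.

[9; 15, 2]

⌊281/31⌋ = 9, remainder 2
⌊31/2⌋ = 15, remainder 1
⌊2/1⌋ = 2, remainder 0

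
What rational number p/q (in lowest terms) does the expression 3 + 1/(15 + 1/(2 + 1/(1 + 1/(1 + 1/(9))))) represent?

2265/739

Start with 9.
1 + 1/(9/1) = 1 + 1/9 = 10/9
1 + 1/(10/9) = 1 + 9/10 = 19/10
2 + 1/(19/10) = 2 + 10/19 = 48/19
15 + 1/(48/19) = 15 + 19/48 = 739/48
3 + 1/(739/48) = 3 + 48/739 = 2265/739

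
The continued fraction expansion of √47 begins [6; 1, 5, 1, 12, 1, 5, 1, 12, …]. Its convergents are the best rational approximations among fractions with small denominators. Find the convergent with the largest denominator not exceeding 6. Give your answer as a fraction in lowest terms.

List convergents until the denominator exceeds the bound:
a_0 = 6: 6/1  (≤ bound)
a_1 = 1: 7/1  (≤ bound)
a_2 = 5: 41/6  (≤ bound)
a_3 = 1: 48/7  (> 6, stop)

41/6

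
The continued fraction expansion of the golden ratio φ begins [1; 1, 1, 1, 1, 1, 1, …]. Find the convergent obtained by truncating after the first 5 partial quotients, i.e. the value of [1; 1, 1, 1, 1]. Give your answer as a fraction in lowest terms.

Start with 1.
1 + 1/(1/1) = 1 + 1/1 = 2/1
1 + 1/(2/1) = 1 + 1/2 = 3/2
1 + 1/(3/2) = 1 + 2/3 = 5/3
1 + 1/(5/3) = 1 + 3/5 = 8/5

8/5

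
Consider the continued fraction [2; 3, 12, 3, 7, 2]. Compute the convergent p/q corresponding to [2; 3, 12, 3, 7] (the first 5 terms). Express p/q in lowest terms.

Start with 7.
3 + 1/(7/1) = 3 + 1/7 = 22/7
12 + 1/(22/7) = 12 + 7/22 = 271/22
3 + 1/(271/22) = 3 + 22/271 = 835/271
2 + 1/(835/271) = 2 + 271/835 = 1941/835

1941/835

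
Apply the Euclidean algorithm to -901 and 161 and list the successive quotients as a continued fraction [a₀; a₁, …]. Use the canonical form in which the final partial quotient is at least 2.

-901 ÷ 161 → quotient -6, remainder 65
161 ÷ 65 → quotient 2, remainder 31
65 ÷ 31 → quotient 2, remainder 3
31 ÷ 3 → quotient 10, remainder 1
3 ÷ 1 → quotient 3, remainder 0

[-6; 2, 2, 10, 3]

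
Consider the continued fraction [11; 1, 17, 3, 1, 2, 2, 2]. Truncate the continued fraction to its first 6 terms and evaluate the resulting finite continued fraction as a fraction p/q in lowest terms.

2401/201

Collapse the nested fraction from the inside out:
Start with 2.
1 + 1/(2/1) = 1 + 1/2 = 3/2
3 + 1/(3/2) = 3 + 2/3 = 11/3
17 + 1/(11/3) = 17 + 3/11 = 190/11
1 + 1/(190/11) = 1 + 11/190 = 201/190
11 + 1/(201/190) = 11 + 190/201 = 2401/201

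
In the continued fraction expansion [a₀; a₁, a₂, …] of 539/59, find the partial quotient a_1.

Run the Euclidean algorithm, recording each quotient:
539 = 9·59 + 8, so a_0 = 9
59 = 7·8 + 3, so a_1 = 7

7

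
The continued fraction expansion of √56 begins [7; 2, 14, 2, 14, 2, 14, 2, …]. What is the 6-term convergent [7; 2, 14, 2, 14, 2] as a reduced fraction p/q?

Start with 2.
14 + 1/(2/1) = 14 + 1/2 = 29/2
2 + 1/(29/2) = 2 + 2/29 = 60/29
14 + 1/(60/29) = 14 + 29/60 = 869/60
2 + 1/(869/60) = 2 + 60/869 = 1798/869
7 + 1/(1798/869) = 7 + 869/1798 = 13455/1798

13455/1798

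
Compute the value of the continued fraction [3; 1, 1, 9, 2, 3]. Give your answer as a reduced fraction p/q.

490/139

Compute successive convergents:
a_0 = 3: 3/1
a_1 = 1: 4/1
a_2 = 1: 7/2
a_3 = 9: 67/19
a_4 = 2: 141/40
a_5 = 3: 490/139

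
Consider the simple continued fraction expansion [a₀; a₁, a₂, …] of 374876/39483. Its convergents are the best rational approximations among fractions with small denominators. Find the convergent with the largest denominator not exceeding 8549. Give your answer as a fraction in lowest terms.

a_0 = 9: 9/1  (≤ bound)
a_1 = 2: 19/2  (≤ bound)
a_2 = 45: 864/91  (≤ bound)
a_3 = 1: 883/93  (≤ bound)
a_4 = 19: 17641/1858  (≤ bound)
a_5 = 4: 71447/7525  (≤ bound)
a_6 = 5: 374876/39483  (> 8549, stop)

71447/7525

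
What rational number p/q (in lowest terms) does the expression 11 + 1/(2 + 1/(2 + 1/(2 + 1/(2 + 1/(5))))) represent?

1792/157

a_0 = 11: 11/1
a_1 = 2: 23/2
a_2 = 2: 57/5
a_3 = 2: 137/12
a_4 = 2: 331/29
a_5 = 5: 1792/157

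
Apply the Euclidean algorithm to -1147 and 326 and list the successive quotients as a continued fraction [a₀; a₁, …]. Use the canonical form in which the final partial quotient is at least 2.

[-4; 2, 13, 12]

Repeatedly divide and take the remainder:
-1147 = -4·326 + 157, so a_0 = -4
326 = 2·157 + 12, so a_1 = 2
157 = 13·12 + 1, so a_2 = 13
12 = 12·1 + 0, so a_3 = 12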